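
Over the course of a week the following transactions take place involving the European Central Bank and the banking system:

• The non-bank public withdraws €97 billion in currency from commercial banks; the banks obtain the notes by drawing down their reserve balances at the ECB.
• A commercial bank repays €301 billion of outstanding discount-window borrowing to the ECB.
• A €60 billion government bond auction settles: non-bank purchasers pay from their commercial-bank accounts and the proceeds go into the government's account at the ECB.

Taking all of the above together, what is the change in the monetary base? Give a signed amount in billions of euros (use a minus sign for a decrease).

ECB balance sheet:
  Assets:      Loans to banks −€301B
  Liabilities: Bank reserves −€458B, Currency in circulation +€97B, Government deposits +€60B
Commercial banking system:
  Assets:      Reserves at CB −€458B
  Liabilities: Checkable deposits −€157B, Borrowings from CB −€301B
Monetary base = currency + reserves: +€97B + (−€458B) = -€361 billion.

-€361 billion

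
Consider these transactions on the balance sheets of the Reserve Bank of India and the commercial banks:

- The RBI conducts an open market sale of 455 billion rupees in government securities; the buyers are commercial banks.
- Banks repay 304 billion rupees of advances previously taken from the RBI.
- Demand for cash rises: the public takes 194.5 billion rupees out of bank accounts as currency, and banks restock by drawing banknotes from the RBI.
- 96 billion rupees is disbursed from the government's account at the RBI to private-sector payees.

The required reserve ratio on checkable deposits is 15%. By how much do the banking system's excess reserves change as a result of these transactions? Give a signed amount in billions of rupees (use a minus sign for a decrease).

OMO sale (to banks) 455 billion rupees: reserves −455B, deposits 0.
Discount-window repayment 304 billion rupees: reserves −304B, deposits 0.
Currency withdrawal 194.5 billion rupees: reserves −194.5B, deposits −194.5B.
Government spending 96 billion rupees: reserves +96B, deposits +96B.
Totals: Δreserves = −857.5B, Δdeposits = −98.5B.
Δrequired reserves = 15% × −98.5B = −14.775B.
Δexcess reserves = Δreserves − Δrequired = −857.5B − (−14.775B) = -842.725 billion.

-842.725 billion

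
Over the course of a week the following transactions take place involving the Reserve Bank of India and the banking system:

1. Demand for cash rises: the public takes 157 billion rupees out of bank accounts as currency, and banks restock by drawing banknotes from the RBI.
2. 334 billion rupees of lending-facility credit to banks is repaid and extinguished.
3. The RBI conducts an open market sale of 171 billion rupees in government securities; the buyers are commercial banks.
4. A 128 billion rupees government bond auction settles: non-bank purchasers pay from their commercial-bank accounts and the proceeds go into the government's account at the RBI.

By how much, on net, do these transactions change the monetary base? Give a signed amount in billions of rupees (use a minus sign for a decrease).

RBI balance sheet:
  Assets:      Securities −171B, Loans to banks −334B
  Liabilities: Bank reserves −790B, Currency in circulation +157B, Government deposits +128B
Commercial banking system:
  Assets:      Reserves at CB −790B, Securities +171B
  Liabilities: Checkable deposits −285B, Borrowings from CB −334B
Monetary base = currency + reserves: +157B + (−790B) = -633 billion.

-633 billion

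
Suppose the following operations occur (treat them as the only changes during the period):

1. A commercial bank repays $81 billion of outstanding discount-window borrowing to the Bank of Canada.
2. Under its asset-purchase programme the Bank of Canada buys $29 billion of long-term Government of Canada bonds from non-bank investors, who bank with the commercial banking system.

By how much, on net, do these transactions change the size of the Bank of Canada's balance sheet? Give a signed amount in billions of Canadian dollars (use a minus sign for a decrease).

Discount-window repayment $81 billion: a Bank of Canada asset is shed → −$81B.
Asset purchase (from non-banks) $29 billion: a Bank of Canada asset is acquired → +$29B.
Net: −81 + 29 = -$52 billion.

-$52 billion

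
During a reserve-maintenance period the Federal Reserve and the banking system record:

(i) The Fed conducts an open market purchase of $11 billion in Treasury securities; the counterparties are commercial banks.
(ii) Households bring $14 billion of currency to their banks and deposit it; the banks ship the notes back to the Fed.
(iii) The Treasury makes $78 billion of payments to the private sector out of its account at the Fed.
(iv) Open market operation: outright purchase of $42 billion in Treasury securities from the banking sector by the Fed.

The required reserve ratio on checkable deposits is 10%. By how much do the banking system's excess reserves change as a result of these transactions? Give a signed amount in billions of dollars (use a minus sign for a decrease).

OMO purchase (from banks) $11 billion: reserves +$11B, deposits 0.
Currency deposit $14 billion: reserves +$14B, deposits +$14B.
Government spending $78 billion: reserves +$78B, deposits +$78B.
OMO purchase (from banks) $42 billion: reserves +$42B, deposits 0.
Totals: Δreserves = +$145B, Δdeposits = +$92B.
Δrequired reserves = 10% × +$92B = +$9.2B.
Δexcess reserves = Δreserves − Δrequired = +$145B − (+$9.2B) = +$135.8 billion.

+$135.8 billion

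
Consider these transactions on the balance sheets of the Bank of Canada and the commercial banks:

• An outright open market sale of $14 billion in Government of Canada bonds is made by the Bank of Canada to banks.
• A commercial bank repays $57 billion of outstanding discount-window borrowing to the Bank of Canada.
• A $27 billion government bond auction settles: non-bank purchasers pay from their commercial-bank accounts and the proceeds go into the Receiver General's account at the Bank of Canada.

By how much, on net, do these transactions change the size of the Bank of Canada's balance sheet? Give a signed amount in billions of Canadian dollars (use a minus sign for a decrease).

-$71 billion

Bank of Canada balance sheet:
  Assets:      Securities −$14B, Loans to banks −$57B
  Liabilities: Bank reserves −$98B, Government deposits +$27B
Change in total Bank of Canada assets = -$71 billion.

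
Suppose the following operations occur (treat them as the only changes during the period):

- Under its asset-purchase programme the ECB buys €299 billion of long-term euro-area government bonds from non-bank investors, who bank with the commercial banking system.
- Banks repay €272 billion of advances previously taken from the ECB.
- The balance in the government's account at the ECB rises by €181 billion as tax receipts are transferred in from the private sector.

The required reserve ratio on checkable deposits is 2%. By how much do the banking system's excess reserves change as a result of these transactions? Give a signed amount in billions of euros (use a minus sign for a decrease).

Asset purchase (from non-banks) €299 billion: reserves +€299B, deposits +€299B.
Discount-window repayment €272 billion: reserves −€272B, deposits 0.
Government account inflow €181 billion: reserves −€181B, deposits −€181B.
Totals: Δreserves = −€154B, Δdeposits = +€118B.
Δrequired reserves = 2% × +€118B = +€2.36B.
Δexcess reserves = Δreserves − Δrequired = −€154B − (+€2.36B) = -€156.36 billion.

-€156.36 billion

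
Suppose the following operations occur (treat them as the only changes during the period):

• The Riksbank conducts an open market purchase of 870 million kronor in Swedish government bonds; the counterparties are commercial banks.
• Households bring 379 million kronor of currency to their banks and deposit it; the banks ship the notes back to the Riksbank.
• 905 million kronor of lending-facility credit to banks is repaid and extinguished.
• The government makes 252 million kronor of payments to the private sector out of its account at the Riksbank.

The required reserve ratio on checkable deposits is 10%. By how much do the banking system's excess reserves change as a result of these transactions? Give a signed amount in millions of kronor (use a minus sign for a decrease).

+532.9 million

OMO purchase (from banks) 870 million kronor: reserves +870M, deposits 0.
Currency deposit 379 million kronor: reserves +379M, deposits +379M.
Discount-window repayment 905 million kronor: reserves −905M, deposits 0.
Government spending 252 million kronor: reserves +252M, deposits +252M.
Totals: Δreserves = +596M, Δdeposits = +631M.
Δrequired reserves = 10% × +631M = +63.1M.
Δexcess reserves = Δreserves − Δrequired = +596M − (+63.1M) = +532.9 million.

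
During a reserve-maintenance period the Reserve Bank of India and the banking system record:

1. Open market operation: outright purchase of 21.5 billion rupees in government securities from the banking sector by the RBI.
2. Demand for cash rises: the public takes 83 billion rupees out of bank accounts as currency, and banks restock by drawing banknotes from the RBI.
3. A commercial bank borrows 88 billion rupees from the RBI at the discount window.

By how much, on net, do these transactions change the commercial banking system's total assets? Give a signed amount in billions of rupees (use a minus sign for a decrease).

OMO purchase (from banks) 21.5 billion rupees: just an asset swap on bank balance sheets → 0.
Currency withdrawal 83 billion rupees: bank balance sheets shrink → −83B.
Discount-window loan 88 billion rupees: bank balance sheets expand → +88B.
Net: 0 − 83 + 88 = +5 billion.

+5 billion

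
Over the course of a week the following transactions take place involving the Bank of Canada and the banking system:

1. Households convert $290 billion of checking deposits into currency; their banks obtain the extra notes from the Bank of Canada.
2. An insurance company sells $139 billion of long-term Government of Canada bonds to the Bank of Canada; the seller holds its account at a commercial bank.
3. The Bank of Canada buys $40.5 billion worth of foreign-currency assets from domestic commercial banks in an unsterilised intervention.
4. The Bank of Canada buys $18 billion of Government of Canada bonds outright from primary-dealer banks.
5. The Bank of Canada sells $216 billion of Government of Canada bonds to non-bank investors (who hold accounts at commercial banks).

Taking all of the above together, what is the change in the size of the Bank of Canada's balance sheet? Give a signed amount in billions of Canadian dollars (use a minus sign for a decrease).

-$18.5 billion

Bank of Canada balance sheet:
  Assets:      Securities −$59B, Foreign assets +$40.5B
  Liabilities: Bank reserves −$308.5B, Currency in circulation +$290B
Commercial banking system:
  Assets:      Reserves at CB −$308.5B, Securities −$18B, Foreign assets −$40.5B
  Liabilities: Checkable deposits −$367B
Change in total Bank of Canada assets = -$18.5 billion.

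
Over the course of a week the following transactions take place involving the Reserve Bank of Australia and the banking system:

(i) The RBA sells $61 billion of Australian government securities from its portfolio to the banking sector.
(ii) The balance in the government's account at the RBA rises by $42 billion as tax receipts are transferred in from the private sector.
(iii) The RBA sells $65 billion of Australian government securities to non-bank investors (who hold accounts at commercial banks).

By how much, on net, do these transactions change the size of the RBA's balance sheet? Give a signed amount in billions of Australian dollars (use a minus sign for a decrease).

OMO sale (to banks) $61 billion: an RBA asset is shed → −$61B.
Government account inflow $42 billion: only the composition of liabilities changes → 0.
Asset sale (to non-banks) $65 billion: an RBA asset is shed → −$65B.
Net: −61 + 0 − 65 = -$126 billion.

-$126 billion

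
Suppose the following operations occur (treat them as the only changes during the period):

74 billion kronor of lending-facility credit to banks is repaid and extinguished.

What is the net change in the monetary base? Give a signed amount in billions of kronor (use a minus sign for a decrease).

-74 billion

Riksbank balance sheet:
  Assets:      Loans to banks −74B
  Liabilities: Bank reserves −74B
Commercial banking system:
  Assets:      Reserves at CB −74B
  Liabilities: Borrowings from CB −74B
Monetary base = currency + reserves: 0 + (−74B) = -74 billion.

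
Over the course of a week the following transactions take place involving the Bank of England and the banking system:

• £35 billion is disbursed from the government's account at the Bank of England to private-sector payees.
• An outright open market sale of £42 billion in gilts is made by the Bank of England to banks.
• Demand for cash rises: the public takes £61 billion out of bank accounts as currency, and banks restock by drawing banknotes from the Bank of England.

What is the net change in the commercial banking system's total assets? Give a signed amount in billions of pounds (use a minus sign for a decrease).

-£26 billion

Bank of England balance sheet:
  Assets:      Securities −£42B
  Liabilities: Bank reserves −£68B, Currency in circulation +£61B, Government deposits −£35B
Commercial banking system:
  Assets:      Reserves at CB −£68B, Securities +£42B
  Liabilities: Checkable deposits −£26B
Change in total bank assets = -£26 billion.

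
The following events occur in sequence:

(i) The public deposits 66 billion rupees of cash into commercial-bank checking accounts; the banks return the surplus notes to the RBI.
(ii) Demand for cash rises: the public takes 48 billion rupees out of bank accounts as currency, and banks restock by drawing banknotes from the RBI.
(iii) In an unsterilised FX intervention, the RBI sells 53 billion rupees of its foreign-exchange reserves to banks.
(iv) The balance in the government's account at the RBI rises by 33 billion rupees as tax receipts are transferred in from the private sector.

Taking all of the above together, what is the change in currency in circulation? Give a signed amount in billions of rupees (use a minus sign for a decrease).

-18 billion

Currency deposit 66 billion rupees: notes return to the central bank → −66B.
Currency withdrawal 48 billion rupees: notes leave the central bank → +48B.
FX sale 53 billion rupees: no currency enters or leaves circulation → 0.
Government account inflow 33 billion rupees: no currency enters or leaves circulation → 0.
Net: −66 + 48 + 0 + 0 = -18 billion.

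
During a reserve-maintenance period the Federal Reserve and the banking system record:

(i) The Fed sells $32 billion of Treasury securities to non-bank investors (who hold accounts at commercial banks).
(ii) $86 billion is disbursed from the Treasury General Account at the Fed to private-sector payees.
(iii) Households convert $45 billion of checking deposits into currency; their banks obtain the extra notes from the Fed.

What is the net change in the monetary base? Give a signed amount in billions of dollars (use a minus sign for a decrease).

+$54 billion

Fed balance sheet:
  Assets:      Securities −$32B
  Liabilities: Bank reserves +$9B, Currency in circulation +$45B, Government deposits −$86B
Commercial banking system:
  Assets:      Reserves at CB +$9B
  Liabilities: Checkable deposits +$9B
Monetary base = currency + reserves: +$45B + (+$9B) = +$54 billion.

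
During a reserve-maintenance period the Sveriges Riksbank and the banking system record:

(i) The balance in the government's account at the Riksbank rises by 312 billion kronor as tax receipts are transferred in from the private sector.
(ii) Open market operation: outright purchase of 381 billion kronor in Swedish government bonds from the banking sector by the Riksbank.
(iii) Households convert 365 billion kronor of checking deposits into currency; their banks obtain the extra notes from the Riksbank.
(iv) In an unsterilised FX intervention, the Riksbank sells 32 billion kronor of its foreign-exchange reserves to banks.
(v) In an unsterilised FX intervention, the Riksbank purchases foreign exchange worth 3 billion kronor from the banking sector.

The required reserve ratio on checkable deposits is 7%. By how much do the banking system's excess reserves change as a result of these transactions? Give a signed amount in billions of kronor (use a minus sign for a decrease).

Government account inflow 312 billion kronor: reserves −312B, deposits −312B.
OMO purchase (from banks) 381 billion kronor: reserves +381B, deposits 0.
Currency withdrawal 365 billion kronor: reserves −365B, deposits −365B.
FX sale 32 billion kronor: reserves −32B, deposits 0.
FX purchase 3 billion kronor: reserves +3B, deposits 0.
Totals: Δreserves = −325B, Δdeposits = −677B.
Δrequired reserves = 7% × −677B = −47.39B.
Δexcess reserves = Δreserves − Δrequired = −325B − (−47.39B) = -277.61 billion.

-277.61 billion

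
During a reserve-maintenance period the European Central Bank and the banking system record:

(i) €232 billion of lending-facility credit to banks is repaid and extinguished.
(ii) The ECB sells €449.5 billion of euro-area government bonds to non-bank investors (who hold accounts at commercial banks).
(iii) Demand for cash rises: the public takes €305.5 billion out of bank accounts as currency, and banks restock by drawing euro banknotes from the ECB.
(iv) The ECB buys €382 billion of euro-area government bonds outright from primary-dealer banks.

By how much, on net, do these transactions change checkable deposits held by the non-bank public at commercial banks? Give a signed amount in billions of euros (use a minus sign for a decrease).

Discount-window repayment €232 billion: the counterparty is a bank, so public deposits are unchanged → 0.
Asset sale (to non-banks) €449.5 billion: non-bank counterparties' bank balances fall → −€449.5B.
Currency withdrawal €305.5 billion: non-bank counterparties' bank balances fall → −€305.5B.
OMO purchase (from banks) €382 billion: the counterparty is a bank, so public deposits are unchanged → 0.
Net: 0 − 449.5 − 305.5 + 0 = -€755 billion.

-€755 billion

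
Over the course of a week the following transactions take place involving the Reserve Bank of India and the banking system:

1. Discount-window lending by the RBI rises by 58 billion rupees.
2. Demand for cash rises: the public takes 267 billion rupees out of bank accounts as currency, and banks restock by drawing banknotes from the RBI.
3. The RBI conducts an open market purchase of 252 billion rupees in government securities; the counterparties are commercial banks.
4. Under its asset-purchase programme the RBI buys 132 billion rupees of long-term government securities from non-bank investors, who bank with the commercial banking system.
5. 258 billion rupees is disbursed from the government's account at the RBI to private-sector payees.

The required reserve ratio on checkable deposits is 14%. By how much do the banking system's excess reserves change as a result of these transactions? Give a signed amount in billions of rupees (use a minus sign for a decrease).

Discount-window loan 58 billion rupees: reserves +58B, deposits 0.
Currency withdrawal 267 billion rupees: reserves −267B, deposits −267B.
OMO purchase (from banks) 252 billion rupees: reserves +252B, deposits 0.
Asset purchase (from non-banks) 132 billion rupees: reserves +132B, deposits +132B.
Government spending 258 billion rupees: reserves +258B, deposits +258B.
Totals: Δreserves = +433B, Δdeposits = +123B.
Δrequired reserves = 14% × +123B = +17.22B.
Δexcess reserves = Δreserves − Δrequired = +433B − (+17.22B) = +415.78 billion.

+415.78 billion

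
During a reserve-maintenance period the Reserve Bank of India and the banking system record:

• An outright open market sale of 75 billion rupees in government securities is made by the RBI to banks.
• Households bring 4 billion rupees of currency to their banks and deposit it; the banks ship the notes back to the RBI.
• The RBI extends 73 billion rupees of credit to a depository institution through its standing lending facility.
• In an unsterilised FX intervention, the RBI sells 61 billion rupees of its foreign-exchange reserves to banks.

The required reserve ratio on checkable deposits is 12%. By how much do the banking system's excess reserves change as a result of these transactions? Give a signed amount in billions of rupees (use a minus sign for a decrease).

-59.48 billion

OMO sale (to banks) 75 billion rupees: reserves −75B, deposits 0.
Currency deposit 4 billion rupees: reserves +4B, deposits +4B.
Discount-window loan 73 billion rupees: reserves +73B, deposits 0.
FX sale 61 billion rupees: reserves −61B, deposits 0.
Totals: Δreserves = −59B, Δdeposits = +4B.
Δrequired reserves = 12% × +4B = +0.48B.
Δexcess reserves = Δreserves − Δrequired = −59B − (+0.48B) = -59.48 billion.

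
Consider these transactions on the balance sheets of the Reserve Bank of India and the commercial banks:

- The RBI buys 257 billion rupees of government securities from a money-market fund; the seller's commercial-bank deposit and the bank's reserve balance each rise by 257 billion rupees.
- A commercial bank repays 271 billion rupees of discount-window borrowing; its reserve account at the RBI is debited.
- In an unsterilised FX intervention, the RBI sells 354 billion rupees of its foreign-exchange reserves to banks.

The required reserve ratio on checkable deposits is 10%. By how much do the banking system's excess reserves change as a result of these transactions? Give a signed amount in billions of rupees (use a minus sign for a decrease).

Asset purchase (from non-banks) 257 billion rupees: reserves +257B, deposits +257B.
Discount-window repayment 271 billion rupees: reserves −271B, deposits 0.
FX sale 354 billion rupees: reserves −354B, deposits 0.
Totals: Δreserves = −368B, Δdeposits = +257B.
Δrequired reserves = 10% × +257B = +25.7B.
Δexcess reserves = Δreserves − Δrequired = −368B − (+25.7B) = -393.7 billion.

-393.7 billion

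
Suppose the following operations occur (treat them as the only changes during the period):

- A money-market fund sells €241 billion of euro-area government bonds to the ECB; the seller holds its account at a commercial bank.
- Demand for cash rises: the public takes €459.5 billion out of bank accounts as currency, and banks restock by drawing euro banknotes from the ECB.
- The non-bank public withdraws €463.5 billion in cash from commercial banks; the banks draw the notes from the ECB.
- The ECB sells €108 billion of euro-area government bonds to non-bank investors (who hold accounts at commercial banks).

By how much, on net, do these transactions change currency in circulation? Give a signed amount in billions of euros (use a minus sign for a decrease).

+€923 billion

Asset purchase (from non-banks) €241 billion: no currency enters or leaves circulation → 0.
Currency withdrawal €459.5 billion: notes leave the central bank → +€459.5B.
Currency withdrawal €463.5 billion: notes leave the central bank → +€463.5B.
Asset sale (to non-banks) €108 billion: no currency enters or leaves circulation → 0.
Net: 0 + 459.5 + 463.5 + 0 = +€923 billion.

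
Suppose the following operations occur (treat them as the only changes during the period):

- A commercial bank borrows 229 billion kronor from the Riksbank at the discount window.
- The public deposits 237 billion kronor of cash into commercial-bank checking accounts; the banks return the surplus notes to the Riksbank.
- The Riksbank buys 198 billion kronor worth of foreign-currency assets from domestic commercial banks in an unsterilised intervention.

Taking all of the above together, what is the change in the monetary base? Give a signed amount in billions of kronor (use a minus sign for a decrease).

+427 billion

Discount-window loan 229 billion kronor: Riksbank balance sheet expands → +229B.
Currency deposit 237 billion kronor: just a shift between currency and reserves — both are base money → 0.
FX purchase 198 billion kronor: Riksbank balance sheet expands → +198B.
Net: 229 + 0 + 198 = +427 billion.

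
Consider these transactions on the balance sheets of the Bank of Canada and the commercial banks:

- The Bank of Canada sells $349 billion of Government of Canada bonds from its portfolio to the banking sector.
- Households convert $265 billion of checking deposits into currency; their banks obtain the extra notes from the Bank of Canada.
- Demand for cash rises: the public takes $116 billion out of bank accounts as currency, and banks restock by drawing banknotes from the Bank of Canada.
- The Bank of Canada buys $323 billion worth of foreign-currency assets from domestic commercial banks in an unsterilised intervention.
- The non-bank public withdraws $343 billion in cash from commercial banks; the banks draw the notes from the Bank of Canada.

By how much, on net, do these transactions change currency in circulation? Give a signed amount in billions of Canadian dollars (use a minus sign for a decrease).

+$724 billion

Bank of Canada balance sheet:
  Assets:      Securities −$349B, Foreign assets +$323B
  Liabilities: Bank reserves −$750B, Currency in circulation +$724B
So the change in currency in circulation is +$724 billion.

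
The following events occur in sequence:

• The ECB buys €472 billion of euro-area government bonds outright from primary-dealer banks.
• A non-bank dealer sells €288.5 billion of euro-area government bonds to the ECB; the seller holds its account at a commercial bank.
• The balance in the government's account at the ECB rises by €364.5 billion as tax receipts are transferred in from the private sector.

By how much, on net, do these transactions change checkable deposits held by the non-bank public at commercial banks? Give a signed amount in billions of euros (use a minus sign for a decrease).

ECB balance sheet:
  Assets:      Securities +€760.5B
  Liabilities: Bank reserves +€396B, Government deposits +€364.5B
Commercial banking system:
  Assets:      Reserves at CB +€396B, Securities −€472B
  Liabilities: Checkable deposits −€76B
So the change in checkable deposits held by the non-bank public at commercial banks is -€76 billion.

-€76 billion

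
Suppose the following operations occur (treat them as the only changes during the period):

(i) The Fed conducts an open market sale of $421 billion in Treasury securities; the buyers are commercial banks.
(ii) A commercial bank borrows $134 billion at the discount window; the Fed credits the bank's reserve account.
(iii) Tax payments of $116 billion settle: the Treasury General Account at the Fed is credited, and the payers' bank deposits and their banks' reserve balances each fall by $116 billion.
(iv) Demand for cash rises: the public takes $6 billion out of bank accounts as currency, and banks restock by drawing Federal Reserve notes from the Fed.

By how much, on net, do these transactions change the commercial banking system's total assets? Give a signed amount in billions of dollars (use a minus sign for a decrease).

+$12 billion

OMO sale (to banks) $421 billion: just an asset swap on bank balance sheets → 0.
Discount-window loan $134 billion: bank balance sheets expand → +$134B.
Government account inflow $116 billion: bank balance sheets shrink → −$116B.
Currency withdrawal $6 billion: bank balance sheets shrink → −$6B.
Net: 0 + 134 − 116 − 6 = +$12 billion.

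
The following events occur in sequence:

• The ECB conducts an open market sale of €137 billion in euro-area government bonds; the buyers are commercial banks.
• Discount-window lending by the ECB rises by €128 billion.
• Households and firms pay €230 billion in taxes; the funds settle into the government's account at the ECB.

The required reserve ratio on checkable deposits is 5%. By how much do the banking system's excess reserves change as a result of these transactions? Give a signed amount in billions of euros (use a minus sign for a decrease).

OMO sale (to banks) €137 billion: reserves −€137B, deposits 0.
Discount-window loan €128 billion: reserves +€128B, deposits 0.
Government account inflow €230 billion: reserves −€230B, deposits −€230B.
Totals: Δreserves = −€239B, Δdeposits = −€230B.
Δrequired reserves = 5% × −€230B = −€11.5B.
Δexcess reserves = Δreserves − Δrequired = −€239B − (−€11.5B) = -€227.5 billion.

-€227.5 billion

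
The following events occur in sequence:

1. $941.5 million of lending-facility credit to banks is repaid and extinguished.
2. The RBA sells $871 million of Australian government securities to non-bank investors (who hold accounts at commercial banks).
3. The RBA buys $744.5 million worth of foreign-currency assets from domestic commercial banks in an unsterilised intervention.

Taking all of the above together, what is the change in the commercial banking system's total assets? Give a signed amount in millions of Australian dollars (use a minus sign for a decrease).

RBA balance sheet:
  Assets:      Securities −$871M, Loans to banks −$941.5M, Foreign assets +$744.5M
  Liabilities: Bank reserves −$1068M
Commercial banking system:
  Assets:      Reserves at CB −$1068M, Foreign assets −$744.5M
  Liabilities: Checkable deposits −$871M, Borrowings from CB −$941.5M
Change in total bank assets = -$1812.5 million.

-$1812.5 million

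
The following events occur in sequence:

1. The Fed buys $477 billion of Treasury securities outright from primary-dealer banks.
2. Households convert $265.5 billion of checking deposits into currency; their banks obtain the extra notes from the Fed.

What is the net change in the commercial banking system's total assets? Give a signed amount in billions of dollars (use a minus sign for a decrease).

OMO purchase (from banks) $477 billion: just an asset swap on bank balance sheets → 0.
Currency withdrawal $265.5 billion: bank balance sheets shrink → −$265.5B.
Net: 0 − 265.5 = -$265.5 billion.

-$265.5 billion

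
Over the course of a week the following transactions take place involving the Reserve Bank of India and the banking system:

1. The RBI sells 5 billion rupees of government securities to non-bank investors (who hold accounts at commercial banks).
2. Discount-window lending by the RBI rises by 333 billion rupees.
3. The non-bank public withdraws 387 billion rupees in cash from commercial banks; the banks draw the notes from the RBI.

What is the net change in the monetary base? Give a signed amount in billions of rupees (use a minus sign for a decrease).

+328 billion

RBI balance sheet:
  Assets:      Securities −5B, Loans to banks +333B
  Liabilities: Bank reserves −59B, Currency in circulation +387B
Commercial banking system:
  Assets:      Reserves at CB −59B
  Liabilities: Checkable deposits −392B, Borrowings from CB +333B
Monetary base = currency + reserves: +387B + (−59B) = +328 billion.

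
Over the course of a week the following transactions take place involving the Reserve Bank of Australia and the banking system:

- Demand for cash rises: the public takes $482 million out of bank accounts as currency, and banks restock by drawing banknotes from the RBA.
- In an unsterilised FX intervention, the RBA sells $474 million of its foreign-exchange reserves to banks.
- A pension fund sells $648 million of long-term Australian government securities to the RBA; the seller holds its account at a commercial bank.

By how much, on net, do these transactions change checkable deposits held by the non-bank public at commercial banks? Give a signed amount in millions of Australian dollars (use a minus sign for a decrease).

RBA balance sheet:
  Assets:      Securities +$648M, Foreign assets −$474M
  Liabilities: Bank reserves −$308M, Currency in circulation +$482M
Commercial banking system:
  Assets:      Reserves at CB −$308M, Foreign assets +$474M
  Liabilities: Checkable deposits +$166M
So the change in checkable deposits held by the non-bank public at commercial banks is +$166 million.

+$166 million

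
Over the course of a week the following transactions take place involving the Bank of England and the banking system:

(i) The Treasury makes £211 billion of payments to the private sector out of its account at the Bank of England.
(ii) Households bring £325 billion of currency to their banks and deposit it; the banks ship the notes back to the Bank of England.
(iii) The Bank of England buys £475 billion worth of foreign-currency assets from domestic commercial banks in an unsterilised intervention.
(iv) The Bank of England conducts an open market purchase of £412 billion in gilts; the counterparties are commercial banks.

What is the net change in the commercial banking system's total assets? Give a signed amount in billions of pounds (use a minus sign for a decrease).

Government spending £211 billion: bank balance sheets expand → +£211B.
Currency deposit £325 billion: bank balance sheets expand → +£325B.
FX purchase £475 billion: just an asset swap on bank balance sheets → 0.
OMO purchase (from banks) £412 billion: just an asset swap on bank balance sheets → 0.
Net: 211 + 325 + 0 + 0 = +£536 billion.

+£536 billion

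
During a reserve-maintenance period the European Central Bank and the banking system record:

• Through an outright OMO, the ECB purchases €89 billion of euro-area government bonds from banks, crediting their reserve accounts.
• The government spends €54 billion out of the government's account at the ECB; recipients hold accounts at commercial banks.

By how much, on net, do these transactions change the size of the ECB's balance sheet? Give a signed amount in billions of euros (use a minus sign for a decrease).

+€89 billion

ECB balance sheet:
  Assets:      Securities +€89B
  Liabilities: Bank reserves +€143B, Government deposits −€54B
Commercial banking system:
  Assets:      Reserves at CB +€143B, Securities −€89B
  Liabilities: Checkable deposits +€54B
Change in total ECB assets = +€89 billion.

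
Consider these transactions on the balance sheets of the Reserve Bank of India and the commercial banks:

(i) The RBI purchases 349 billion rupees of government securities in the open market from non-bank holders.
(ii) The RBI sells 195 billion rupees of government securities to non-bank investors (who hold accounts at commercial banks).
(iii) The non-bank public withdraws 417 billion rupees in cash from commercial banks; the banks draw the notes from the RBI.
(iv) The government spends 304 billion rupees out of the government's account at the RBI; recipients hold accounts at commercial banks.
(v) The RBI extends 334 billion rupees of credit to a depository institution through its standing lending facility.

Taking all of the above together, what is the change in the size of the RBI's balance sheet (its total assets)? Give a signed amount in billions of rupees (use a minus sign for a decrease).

+488 billion

Asset purchase (from non-banks) 349 billion rupees: an RBI asset is acquired → +349B.
Asset sale (to non-banks) 195 billion rupees: an RBI asset is shed → −195B.
Currency withdrawal 417 billion rupees: only the composition of liabilities changes → 0.
Government spending 304 billion rupees: only the composition of liabilities changes → 0.
Discount-window loan 334 billion rupees: an RBI asset is acquired → +334B.
Net: 349 − 195 + 0 + 0 + 334 = +488 billion.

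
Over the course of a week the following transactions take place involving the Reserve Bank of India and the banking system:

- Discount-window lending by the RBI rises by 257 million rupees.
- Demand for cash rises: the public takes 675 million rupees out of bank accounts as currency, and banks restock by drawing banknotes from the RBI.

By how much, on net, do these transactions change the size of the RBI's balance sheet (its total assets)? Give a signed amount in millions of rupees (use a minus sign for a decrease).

+257 million

Discount-window loan 257 million rupees: an RBI asset is acquired → +257M.
Currency withdrawal 675 million rupees: only the composition of liabilities changes → 0.
Net: 257 + 0 = +257 million.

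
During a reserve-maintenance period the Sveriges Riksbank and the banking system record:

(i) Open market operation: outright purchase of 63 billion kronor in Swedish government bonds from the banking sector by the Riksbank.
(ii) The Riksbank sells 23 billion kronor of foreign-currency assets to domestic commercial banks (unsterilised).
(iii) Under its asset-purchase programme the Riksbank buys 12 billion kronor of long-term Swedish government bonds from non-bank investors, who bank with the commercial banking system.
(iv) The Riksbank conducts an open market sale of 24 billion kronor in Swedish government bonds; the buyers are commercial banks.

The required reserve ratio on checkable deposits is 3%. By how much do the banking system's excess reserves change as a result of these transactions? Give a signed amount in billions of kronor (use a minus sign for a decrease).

OMO purchase (from banks) 63 billion kronor: reserves +63B, deposits 0.
FX sale 23 billion kronor: reserves −23B, deposits 0.
Asset purchase (from non-banks) 12 billion kronor: reserves +12B, deposits +12B.
OMO sale (to banks) 24 billion kronor: reserves −24B, deposits 0.
Totals: Δreserves = +28B, Δdeposits = +12B.
Δrequired reserves = 3% × +12B = +0.36B.
Δexcess reserves = Δreserves − Δrequired = +28B − (+0.36B) = +27.64 billion.

+27.64 billion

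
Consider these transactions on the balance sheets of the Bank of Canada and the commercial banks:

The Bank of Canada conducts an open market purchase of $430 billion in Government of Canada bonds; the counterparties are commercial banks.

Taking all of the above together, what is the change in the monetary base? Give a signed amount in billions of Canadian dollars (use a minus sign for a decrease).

OMO purchase (from banks) $430 billion: Bank of Canada balance sheet expands → +$430B.

+$430 billion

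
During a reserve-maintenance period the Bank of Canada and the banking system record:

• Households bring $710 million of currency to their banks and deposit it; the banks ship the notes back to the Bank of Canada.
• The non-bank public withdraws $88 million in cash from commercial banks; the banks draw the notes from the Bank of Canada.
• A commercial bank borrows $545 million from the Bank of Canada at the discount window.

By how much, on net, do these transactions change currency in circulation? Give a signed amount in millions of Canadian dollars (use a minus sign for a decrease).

-$622 million

Currency deposit $710 million: notes return to the central bank → −$710M.
Currency withdrawal $88 million: notes leave the central bank → +$88M.
Discount-window loan $545 million: no currency enters or leaves circulation → 0.
Net: −710 + 88 + 0 = -$622 million.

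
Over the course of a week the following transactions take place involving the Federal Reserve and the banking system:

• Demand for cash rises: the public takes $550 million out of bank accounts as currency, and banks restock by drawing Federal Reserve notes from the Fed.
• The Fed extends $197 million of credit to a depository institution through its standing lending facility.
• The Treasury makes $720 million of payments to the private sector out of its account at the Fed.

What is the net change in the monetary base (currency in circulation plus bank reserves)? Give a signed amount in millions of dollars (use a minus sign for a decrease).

Currency withdrawal $550 million: just a shift between currency and reserves — both are base money → 0.
Discount-window loan $197 million: Fed balance sheet expands → +$197M.
Government spending $720 million: a non-base liability converts back to reserves → +$720M.
Net: 0 + 197 + 720 = +$917 million.

+$917 million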